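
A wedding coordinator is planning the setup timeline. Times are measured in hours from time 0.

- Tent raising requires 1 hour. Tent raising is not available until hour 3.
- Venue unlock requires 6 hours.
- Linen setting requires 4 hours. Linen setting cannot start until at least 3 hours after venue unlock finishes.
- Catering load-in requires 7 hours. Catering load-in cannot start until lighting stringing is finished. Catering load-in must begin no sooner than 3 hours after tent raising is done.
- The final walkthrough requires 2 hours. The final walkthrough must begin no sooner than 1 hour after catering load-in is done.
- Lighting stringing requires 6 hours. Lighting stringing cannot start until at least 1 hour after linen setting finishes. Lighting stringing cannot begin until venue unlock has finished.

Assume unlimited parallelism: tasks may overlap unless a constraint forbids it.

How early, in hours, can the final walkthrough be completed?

After its own release at hour 3, tent raising can start at hour 3 and finishes at hour 4.
Venue unlock can start immediately at hour 0; it finishes at hour 6.
After venue unlock (finishes hour 6, plus 3-hour gap → hour 9), linen setting can start at hour 9 and finishes at hour 13.
Lighting stringing needs all of linen setting (finishes hour 13, plus 1-hour gap → hour 14); venue unlock (finishes hour 6). That puts its earliest start at hour 14; it finishes at 14 + 6 = hour 20.
Catering load-in needs all of lighting stringing (finishes hour 20); tent raising (finishes hour 4, plus 3-hour gap → hour 7). That puts its earliest start at hour 20; it finishes at 20 + 7 = hour 27.
After catering load-in (finishes hour 27, plus 1-hour gap → hour 28), the final walkthrough can start at hour 28 and finishes at hour 30.

30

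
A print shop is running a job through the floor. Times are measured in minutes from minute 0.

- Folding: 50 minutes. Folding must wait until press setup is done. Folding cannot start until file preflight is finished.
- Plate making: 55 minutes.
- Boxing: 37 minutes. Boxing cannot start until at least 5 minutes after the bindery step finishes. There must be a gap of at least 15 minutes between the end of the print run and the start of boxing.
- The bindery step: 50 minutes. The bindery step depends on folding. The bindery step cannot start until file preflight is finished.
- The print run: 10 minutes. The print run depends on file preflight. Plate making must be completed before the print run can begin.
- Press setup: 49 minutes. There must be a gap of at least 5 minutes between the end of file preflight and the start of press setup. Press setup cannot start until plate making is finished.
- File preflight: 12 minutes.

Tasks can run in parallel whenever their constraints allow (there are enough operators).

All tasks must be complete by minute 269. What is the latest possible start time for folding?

127

Nothing follows boxing; the deadline of minute 269 is its only limit. It must start by 269 − 37 = minute 232.
Since boxing (must start by minute 232, minus 5-minute gap → minute 227) depends on it, the bindery step must finish by minute 227. Backing off its 50-minute duration gives a latest start of minute 177.
Since the bindery step (must start by minute 177) depends on it, folding must finish by minute 177. Backing off its 50-minute duration gives a latest start of minute 127.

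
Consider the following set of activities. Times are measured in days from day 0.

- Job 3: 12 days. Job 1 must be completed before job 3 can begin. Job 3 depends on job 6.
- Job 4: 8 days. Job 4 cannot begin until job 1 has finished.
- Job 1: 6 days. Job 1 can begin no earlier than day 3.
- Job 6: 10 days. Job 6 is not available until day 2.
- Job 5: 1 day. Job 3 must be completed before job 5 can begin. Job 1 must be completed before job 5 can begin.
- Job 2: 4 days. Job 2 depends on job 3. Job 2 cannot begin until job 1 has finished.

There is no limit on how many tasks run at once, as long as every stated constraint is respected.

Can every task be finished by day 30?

Yes

After its own release at day 2, job 6 can start at day 2 and finishes at day 12.
After its own release at day 3, job 1 can start at day 3 and finishes at day 9.
After job 1 (finishes day 9), job 4 can start at day 9 and finishes at day 17.
Job 3 needs all of job 1 (finishes day 9); job 6 (finishes day 12). That puts its earliest start at day 12; it finishes at 12 + 12 = day 24.
Job 5 has to wait for job 3 (finishes day 24); job 1 (finishes day 9). The latest of these is day 24, so job 5 runs day 24 to 24 + 1 = day 25.
Job 2 cannot start until job 3 (finishes day 24); job 1 (finishes day 9). The controlling bound is day 24, so job 2 finishes at 24 + 4 = day 28.
Every task is finished by day 28, which is no later than the deadline of 30, so the schedule is feasible.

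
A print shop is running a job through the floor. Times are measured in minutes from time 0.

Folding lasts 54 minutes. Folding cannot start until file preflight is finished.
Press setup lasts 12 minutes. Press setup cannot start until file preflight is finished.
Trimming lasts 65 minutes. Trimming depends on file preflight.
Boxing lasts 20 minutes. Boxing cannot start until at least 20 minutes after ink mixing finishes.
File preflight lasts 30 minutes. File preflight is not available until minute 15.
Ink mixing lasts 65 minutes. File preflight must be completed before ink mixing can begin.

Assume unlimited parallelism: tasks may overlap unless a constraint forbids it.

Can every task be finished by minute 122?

File preflight waits on its own release at minute 15, so it starts at minute 15 and finishes at 15 + 30 = minute 45.
Folding cannot begin until file preflight (finishes minute 45). It runs from minute 45 to 45 + 54 = minute 99.
Trimming waits on file preflight (finishes minute 45), so it starts at minute 45 and finishes at 45 + 65 = minute 110.
Press setup cannot begin until file preflight (finishes minute 45). It runs from minute 45 to 45 + 12 = minute 57.
Ink mixing cannot begin until file preflight (finishes minute 45). It runs from minute 45 to 45 + 65 = minute 110.
Boxing cannot begin until ink mixing (finishes minute 110, plus 20-minute gap → minute 130). It runs from minute 130 to 130 + 20 = minute 150.
The earliest everything can be done is minute 150, which is after the deadline of 122, so it is not possible.

No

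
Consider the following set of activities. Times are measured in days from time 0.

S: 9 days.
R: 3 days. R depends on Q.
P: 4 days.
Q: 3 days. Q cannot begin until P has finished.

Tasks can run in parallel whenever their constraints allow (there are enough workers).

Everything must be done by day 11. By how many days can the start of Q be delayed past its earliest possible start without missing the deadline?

1

Nothing blocks P, so it runs from day 0 to day 4.
Q waits on P (finishes day 4), so it starts at day 4 and finishes at 4 + 3 = day 7.

Working backward from the deadline:
R has no dependents, so it just needs to finish by day 11. Starting by 11 − 3 = day 8 achieves that.
Since R (must start by day 8) depends on it, Q must finish by day 8. Backing off its 3-day duration gives a latest start of day 5.
So Q can start as early as day 4 and as late as day 5, giving 5 − 4 = 1 day of slack.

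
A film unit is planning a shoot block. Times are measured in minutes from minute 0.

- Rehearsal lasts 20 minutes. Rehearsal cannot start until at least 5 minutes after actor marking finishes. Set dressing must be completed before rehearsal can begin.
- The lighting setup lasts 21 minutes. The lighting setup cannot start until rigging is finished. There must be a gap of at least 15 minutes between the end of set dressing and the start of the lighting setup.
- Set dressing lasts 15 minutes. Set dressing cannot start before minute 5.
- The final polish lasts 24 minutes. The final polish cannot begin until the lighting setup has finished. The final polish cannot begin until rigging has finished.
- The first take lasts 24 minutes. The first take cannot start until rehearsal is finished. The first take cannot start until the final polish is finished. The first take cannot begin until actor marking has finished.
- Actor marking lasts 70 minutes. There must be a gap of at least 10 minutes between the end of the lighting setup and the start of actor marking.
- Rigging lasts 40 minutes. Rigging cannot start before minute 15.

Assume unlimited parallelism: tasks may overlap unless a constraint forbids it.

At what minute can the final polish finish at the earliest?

Set dressing cannot begin until its own release at minute 5. It runs from minute 5 to 5 + 15 = minute 20.
Rigging waits on its own release at minute 15, so it starts at minute 15 and finishes at 15 + 40 = minute 55.
The lighting setup needs all of rigging (finishes minute 55); set dressing (finishes minute 20, plus 15-minute gap → minute 35). That puts its earliest start at minute 55; it finishes at 55 + 21 = minute 76.
The final polish needs all of the lighting setup (finishes minute 76); rigging (finishes minute 55). That puts its earliest start at minute 76; it finishes at 76 + 24 = minute 100.

100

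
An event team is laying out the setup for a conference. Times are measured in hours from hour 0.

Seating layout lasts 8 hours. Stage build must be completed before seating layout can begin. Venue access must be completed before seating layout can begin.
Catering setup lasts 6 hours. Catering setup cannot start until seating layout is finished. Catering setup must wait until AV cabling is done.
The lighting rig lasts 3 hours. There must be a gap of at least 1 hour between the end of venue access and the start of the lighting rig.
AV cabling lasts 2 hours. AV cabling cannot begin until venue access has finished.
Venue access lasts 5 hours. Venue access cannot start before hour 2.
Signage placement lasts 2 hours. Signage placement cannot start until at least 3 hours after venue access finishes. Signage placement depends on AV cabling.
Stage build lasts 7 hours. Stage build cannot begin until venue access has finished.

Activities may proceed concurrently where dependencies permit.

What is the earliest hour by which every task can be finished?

After its own release at hour 2, venue access can start at hour 2 and finishes at hour 7.
AV cabling cannot begin until venue access (finishes hour 7). It runs from hour 7 to 7 + 2 = hour 9.
Signage placement needs all of venue access (finishes hour 7, plus 3-hour gap → hour 10); AV cabling (finishes hour 9). That puts its earliest start at hour 10; it finishes at 10 + 2 = hour 12.
The lighting rig cannot begin until venue access (finishes hour 7, plus 1-hour gap → hour 8). It runs from hour 8 to 8 + 3 = hour 11.
Stage build waits on venue access (finishes hour 7), so it starts at hour 7 and finishes at 7 + 7 = hour 14.
Seating layout has to wait for stage build (finishes hour 14); venue access (finishes hour 7). The latest of these is hour 14, so seating layout runs hour 14 to 14 + 8 = hour 22.
Catering setup cannot start until seating layout (finishes hour 22); AV cabling (finishes hour 9). The controlling bound is hour 22, so catering setup finishes at 22 + 6 = hour 28.
All tasks are finished once the last one completes. Finish times: Venue access at 7, Stage build at 14, The lighting rig at 11, AV cabling at 9, Seating layout at 22, Signage placement at 12, Catering setup at 28. The latest is hour 28.

28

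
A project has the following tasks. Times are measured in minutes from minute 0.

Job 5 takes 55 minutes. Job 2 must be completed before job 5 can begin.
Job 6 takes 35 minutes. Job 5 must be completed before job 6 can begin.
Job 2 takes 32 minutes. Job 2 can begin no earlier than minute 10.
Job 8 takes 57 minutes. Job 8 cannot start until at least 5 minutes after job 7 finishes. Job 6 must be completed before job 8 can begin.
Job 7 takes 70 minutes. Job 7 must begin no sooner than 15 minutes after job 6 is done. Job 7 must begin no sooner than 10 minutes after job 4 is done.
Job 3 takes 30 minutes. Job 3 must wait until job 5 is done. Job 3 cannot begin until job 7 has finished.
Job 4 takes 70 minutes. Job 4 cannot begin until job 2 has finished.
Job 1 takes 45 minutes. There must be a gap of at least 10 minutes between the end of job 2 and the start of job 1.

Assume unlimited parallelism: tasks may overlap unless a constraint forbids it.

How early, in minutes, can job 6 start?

97

Job 2 cannot begin until its own release at minute 10. It runs from minute 10 to 10 + 32 = minute 42.
Job 5 cannot begin until job 2 (finishes minute 42). It runs from minute 42 to 42 + 55 = minute 97.
Job 6 waits on job 5 (finishes minute 97), so the earliest it can start is minute 97.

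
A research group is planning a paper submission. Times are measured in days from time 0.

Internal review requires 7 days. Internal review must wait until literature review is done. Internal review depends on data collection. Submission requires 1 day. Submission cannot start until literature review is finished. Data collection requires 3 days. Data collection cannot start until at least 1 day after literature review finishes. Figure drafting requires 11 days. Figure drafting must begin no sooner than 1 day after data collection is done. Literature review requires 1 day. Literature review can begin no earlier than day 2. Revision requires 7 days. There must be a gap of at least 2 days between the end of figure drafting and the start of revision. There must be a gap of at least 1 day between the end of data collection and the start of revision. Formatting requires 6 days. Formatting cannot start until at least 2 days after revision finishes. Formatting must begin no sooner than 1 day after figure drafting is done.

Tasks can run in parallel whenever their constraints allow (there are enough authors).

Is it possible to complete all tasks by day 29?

Literature review waits on its own release at day 2, so it starts at day 2 and finishes at 2 + 1 = day 3.
After literature review (finishes day 3), submission can start at day 3 and finishes at day 4.
After literature review (finishes day 3, plus 1-day gap → day 4), data collection can start at day 4 and finishes at day 7.
Internal review cannot start until literature review (finishes day 3); data collection (finishes day 7). The controlling bound is day 7, so internal review finishes at 7 + 7 = day 14.
After data collection (finishes day 7, plus 1-day gap → day 8), figure drafting can start at day 8 and finishes at day 19.
Revision has to wait for figure drafting (finishes day 19, plus 2-day gap → day 21); data collection (finishes day 7, plus 1-day gap → day 8). The latest of these is day 21, so revision runs day 21 to 21 + 7 = day 28.
For formatting: revision (finishes day 28, plus 2-day gap → day 30); figure drafting (finishes day 19, plus 1-day gap → day 20). Taking the maximum gives a start of day 30, and it finishes at 30 + 6 = day 36.
The earliest everything can be done is day 36, which is after the deadline of 29, so it is not possible.

No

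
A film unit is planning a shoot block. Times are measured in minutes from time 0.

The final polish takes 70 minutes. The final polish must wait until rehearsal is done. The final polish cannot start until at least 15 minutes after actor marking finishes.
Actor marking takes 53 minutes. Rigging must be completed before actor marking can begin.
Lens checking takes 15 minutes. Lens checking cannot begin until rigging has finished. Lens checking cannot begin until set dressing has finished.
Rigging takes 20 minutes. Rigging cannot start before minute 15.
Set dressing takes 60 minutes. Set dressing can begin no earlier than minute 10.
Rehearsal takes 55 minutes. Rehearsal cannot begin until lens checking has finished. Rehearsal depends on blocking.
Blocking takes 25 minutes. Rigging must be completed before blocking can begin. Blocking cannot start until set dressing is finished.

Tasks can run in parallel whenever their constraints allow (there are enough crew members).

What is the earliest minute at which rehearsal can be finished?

Set dressing waits on its own release at minute 10, so it starts at minute 10 and finishes at 10 + 60 = minute 70.
After its own release at minute 15, rigging can start at minute 15 and finishes at minute 35.
For blocking: rigging (finishes minute 35); set dressing (finishes minute 70). Taking the maximum gives a start of minute 70, and it finishes at 70 + 25 = minute 95.
Lens checking cannot start until rigging (finishes minute 35); set dressing (finishes minute 70). The controlling bound is minute 70, so lens checking finishes at 70 + 15 = minute 85.
For rehearsal: lens checking (finishes minute 85); blocking (finishes minute 95). Taking the maximum gives a start of minute 95, and it finishes at 95 + 55 = minute 150.

150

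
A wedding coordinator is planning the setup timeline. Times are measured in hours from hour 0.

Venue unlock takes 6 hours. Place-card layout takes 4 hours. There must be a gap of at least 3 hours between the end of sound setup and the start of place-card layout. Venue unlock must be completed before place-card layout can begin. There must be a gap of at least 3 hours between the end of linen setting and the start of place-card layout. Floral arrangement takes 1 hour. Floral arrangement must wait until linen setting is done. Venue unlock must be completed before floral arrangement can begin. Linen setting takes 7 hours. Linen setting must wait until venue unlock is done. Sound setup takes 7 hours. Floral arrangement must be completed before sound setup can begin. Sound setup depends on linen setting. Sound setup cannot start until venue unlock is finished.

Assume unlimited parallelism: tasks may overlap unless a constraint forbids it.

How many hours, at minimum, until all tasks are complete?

28

Venue unlock has no prerequisites, so it starts at hour 0 and finishes at hour 6.
Linen setting waits on venue unlock (finishes hour 6), so it starts at hour 6 and finishes at 6 + 7 = hour 13.
Floral arrangement cannot start until linen setting (finishes hour 13); venue unlock (finishes hour 6). The controlling bound is hour 13, so floral arrangement finishes at 13 + 1 = hour 14.
For sound setup: floral arrangement (finishes hour 14); linen setting (finishes hour 13); venue unlock (finishes hour 6). Taking the maximum gives a start of hour 14, and it finishes at 14 + 7 = hour 21.
Place-card layout has to wait for sound setup (finishes hour 21, plus 3-hour gap → hour 24); venue unlock (finishes hour 6); linen setting (finishes hour 13, plus 3-hour gap → hour 16). The latest of these is hour 24, so place-card layout runs hour 24 to 24 + 4 = hour 28.
All tasks are finished once the last one completes. Finish times: Venue unlock at 6, Linen setting at 13, Floral arrangement at 14, Sound setup at 21, Place-card layout at 28. The latest is hour 28.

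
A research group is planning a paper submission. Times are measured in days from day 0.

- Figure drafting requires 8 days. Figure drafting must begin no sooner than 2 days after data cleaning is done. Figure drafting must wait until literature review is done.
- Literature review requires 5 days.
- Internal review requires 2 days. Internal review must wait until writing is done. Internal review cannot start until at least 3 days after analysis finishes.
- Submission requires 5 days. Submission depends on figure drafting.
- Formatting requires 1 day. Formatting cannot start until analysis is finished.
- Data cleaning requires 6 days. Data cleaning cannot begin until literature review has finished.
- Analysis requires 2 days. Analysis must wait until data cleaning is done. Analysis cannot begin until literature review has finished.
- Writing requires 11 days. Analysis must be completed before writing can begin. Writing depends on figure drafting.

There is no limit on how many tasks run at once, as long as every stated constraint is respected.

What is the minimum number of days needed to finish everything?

34

Nothing blocks literature review, so it runs from day 0 to day 5.
After literature review (finishes day 5), data cleaning can start at day 5 and finishes at day 11.
Figure drafting needs all of data cleaning (finishes day 11, plus 2-day gap → day 13); literature review (finishes day 5). That puts its earliest start at day 13; it finishes at 13 + 8 = day 21.
After figure drafting (finishes day 21), submission can start at day 21 and finishes at day 26.
Analysis has to wait for data cleaning (finishes day 11); literature review (finishes day 5). The latest of these is day 11, so analysis runs day 11 to 11 + 2 = day 13.
After analysis (finishes day 13), formatting can start at day 13 and finishes at day 14.
Writing needs all of analysis (finishes day 13); figure drafting (finishes day 21). That puts its earliest start at day 21; it finishes at 21 + 11 = day 32.
Internal review has to wait for writing (finishes day 32); analysis (finishes day 13, plus 3-day gap → day 16). The latest of these is day 32, so internal review runs day 32 to 32 + 2 = day 34.
All tasks are finished once the last one completes. Finish times: Literature review at 5, Data cleaning at 11, Analysis at 13, Figure drafting at 21, Writing at 32, Internal review at 34, Formatting at 14, Submission at 26. The latest is day 34.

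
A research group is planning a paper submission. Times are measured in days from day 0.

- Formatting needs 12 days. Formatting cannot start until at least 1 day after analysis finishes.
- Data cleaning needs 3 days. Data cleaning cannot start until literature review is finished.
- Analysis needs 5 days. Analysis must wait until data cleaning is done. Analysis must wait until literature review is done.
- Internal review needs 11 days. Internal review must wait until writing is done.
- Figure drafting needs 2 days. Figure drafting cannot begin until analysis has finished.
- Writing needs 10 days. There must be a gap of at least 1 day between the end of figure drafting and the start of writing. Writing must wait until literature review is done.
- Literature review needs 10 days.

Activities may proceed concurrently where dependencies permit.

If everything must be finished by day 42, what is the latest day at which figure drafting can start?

Internal review must finish by day 42; it takes 11 days, so it must start by 42 − 11 = day 31.
Writing has to be done before internal review (must start by day 31). That means finishing by day 31, i.e. starting by 31 − 10 = day 21.
Figure drafting feeds into writing (must start by day 21, minus 1-day gap → day 20); so figure drafting must finish by day 20 and therefore start by day 18.

18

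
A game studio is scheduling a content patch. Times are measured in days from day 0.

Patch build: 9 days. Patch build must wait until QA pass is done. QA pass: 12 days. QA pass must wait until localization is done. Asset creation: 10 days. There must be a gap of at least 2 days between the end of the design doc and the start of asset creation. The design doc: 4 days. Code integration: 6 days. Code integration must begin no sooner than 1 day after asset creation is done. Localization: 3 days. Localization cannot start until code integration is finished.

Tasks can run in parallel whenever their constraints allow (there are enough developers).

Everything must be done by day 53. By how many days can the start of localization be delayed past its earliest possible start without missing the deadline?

Nothing blocks the design doc, so it runs from day 0 to day 4.
Asset creation cannot begin until the design doc (finishes day 4, plus 2-day gap → day 6). It runs from day 6 to 6 + 10 = day 16.
Code integration waits on asset creation (finishes day 16, plus 1-day gap → day 17), so it starts at day 17 and finishes at 17 + 6 = day 23.
Localization cannot begin until code integration (finishes day 23). It runs from day 23 to 23 + 3 = day 26.

Working backward from the deadline:
Patch build has no dependents, so it just needs to finish by day 53. Starting by 53 − 9 = day 44 achieves that.
Since patch build (must start by day 44) depends on it, QA pass must finish by day 44. Backing off its 12-day duration gives a latest start of day 32.
Localization must finish before QA pass (must start by day 32). With a 3-day duration, localization must start by 32 − 3 = day 29.
So localization can start as early as day 23 and as late as day 29, giving 29 − 23 = 6 days of slack.

6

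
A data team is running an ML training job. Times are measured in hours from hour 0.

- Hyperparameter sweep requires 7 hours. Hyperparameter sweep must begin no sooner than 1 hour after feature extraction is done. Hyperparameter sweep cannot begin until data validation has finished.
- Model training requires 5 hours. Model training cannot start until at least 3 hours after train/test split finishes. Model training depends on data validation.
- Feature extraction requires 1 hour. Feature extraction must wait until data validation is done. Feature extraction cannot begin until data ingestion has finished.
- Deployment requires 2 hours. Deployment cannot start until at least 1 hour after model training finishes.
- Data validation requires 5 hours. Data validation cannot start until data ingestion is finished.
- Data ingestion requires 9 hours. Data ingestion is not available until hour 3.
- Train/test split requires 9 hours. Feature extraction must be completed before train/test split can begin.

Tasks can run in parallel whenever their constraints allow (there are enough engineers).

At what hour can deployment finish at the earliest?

After its own release at hour 3, data ingestion can start at hour 3 and finishes at hour 12.
Data validation waits on data ingestion (finishes hour 12), so it starts at hour 12 and finishes at 12 + 5 = hour 17.
For feature extraction: data validation (finishes hour 17); data ingestion (finishes hour 12). Taking the maximum gives a start of hour 17, and it finishes at 17 + 1 = hour 18.
After feature extraction (finishes hour 18), train/test split can start at hour 18 and finishes at hour 27.
Model training needs all of train/test split (finishes hour 27, plus 3-hour gap → hour 30); data validation (finishes hour 17). That puts its earliest start at hour 30; it finishes at 30 + 5 = hour 35.
After model training (finishes hour 35, plus 1-hour gap → hour 36), deployment can start at hour 36 and finishes at hour 38.

38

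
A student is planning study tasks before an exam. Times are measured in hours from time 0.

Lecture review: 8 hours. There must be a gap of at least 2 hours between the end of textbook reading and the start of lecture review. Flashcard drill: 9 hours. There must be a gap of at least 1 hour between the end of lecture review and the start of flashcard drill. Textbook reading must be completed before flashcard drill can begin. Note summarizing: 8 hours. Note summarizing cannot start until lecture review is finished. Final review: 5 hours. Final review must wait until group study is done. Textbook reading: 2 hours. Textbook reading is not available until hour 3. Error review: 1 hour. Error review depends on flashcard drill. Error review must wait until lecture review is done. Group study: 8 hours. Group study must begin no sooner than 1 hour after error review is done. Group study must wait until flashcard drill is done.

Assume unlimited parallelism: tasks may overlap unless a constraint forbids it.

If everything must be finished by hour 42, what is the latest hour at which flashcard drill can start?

18

Final review must finish by hour 42; it takes 5 hours, so it must start by 42 − 5 = hour 37.
Group study has to be done before final review (must start by hour 37). That means finishing by hour 37, i.e. starting by 37 − 8 = hour 29.
Error review must finish before group study (must start by hour 29, minus 1-hour gap → hour 28). With a 1-hour duration, error review must start by 28 − 1 = hour 27.
Flashcard drill has several dependents: error review (must start by hour 27); group study (must start by hour 29). The earliest of those limits is hour 27, so flashcard drill must start by 27 − 9 = hour 18.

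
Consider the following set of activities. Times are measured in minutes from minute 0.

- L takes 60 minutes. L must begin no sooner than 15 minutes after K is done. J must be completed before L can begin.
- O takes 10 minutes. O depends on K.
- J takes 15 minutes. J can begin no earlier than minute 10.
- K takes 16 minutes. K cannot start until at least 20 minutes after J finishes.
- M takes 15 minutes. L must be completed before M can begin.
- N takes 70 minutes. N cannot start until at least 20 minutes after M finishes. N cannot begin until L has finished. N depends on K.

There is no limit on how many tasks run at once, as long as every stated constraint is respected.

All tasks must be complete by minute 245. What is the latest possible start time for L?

To finish by minute 245, N (duration 70) must start no later than minute 175.
M has to be done before N (must start by minute 175, minus 20-minute gap → minute 155). That means finishing by minute 155, i.e. starting by 155 − 15 = minute 140.
For L: M (must start by minute 140); N (must start by minute 175). The most restrictive is minute 140; with a 60-minute duration, L must start by minute 80.

80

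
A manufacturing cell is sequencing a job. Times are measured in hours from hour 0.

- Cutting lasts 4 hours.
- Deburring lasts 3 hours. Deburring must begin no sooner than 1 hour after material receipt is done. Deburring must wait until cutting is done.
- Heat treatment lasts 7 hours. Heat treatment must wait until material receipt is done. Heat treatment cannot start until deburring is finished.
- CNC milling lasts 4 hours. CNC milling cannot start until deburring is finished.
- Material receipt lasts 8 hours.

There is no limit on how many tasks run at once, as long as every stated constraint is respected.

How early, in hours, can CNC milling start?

Nothing blocks cutting, so it runs from hour 0 to hour 4.
Material receipt can start immediately at hour 0; it finishes at hour 8.
Deburring cannot start until material receipt (finishes hour 8, plus 1-hour gap → hour 9); cutting (finishes hour 4). The controlling bound is hour 9, so deburring finishes at 9 + 3 = hour 12.
CNC milling waits on deburring (finishes hour 12), so the earliest it can start is hour 12.

12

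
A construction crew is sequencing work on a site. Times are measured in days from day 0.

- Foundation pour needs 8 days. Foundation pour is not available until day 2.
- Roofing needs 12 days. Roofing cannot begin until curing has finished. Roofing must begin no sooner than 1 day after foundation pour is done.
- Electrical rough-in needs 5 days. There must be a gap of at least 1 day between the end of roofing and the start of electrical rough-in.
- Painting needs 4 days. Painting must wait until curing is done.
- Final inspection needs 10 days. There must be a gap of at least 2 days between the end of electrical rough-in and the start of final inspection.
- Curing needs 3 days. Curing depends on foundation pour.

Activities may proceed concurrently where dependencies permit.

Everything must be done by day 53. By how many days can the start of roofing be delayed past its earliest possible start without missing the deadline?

Foundation pour waits on its own release at day 2, so it starts at day 2 and finishes at 2 + 8 = day 10.
After foundation pour (finishes day 10), curing can start at day 10 and finishes at day 13.
Roofing needs all of curing (finishes day 13); foundation pour (finishes day 10, plus 1-day gap → day 11). That puts its earliest start at day 13; it finishes at 13 + 12 = day 25.

Working backward from the deadline:
To finish by day 53, final inspection (duration 10) must start no later than day 43.
Electrical rough-in feeds into final inspection (must start by day 43, minus 2-day gap → day 41); so electrical rough-in must finish by day 41 and therefore start by day 36.
Roofing feeds into electrical rough-in (must start by day 36, minus 1-day gap → day 35); so roofing must finish by day 35 and therefore start by day 23.
So roofing can start as early as day 13 and as late as day 23, giving 23 − 13 = 10 days of slack.

10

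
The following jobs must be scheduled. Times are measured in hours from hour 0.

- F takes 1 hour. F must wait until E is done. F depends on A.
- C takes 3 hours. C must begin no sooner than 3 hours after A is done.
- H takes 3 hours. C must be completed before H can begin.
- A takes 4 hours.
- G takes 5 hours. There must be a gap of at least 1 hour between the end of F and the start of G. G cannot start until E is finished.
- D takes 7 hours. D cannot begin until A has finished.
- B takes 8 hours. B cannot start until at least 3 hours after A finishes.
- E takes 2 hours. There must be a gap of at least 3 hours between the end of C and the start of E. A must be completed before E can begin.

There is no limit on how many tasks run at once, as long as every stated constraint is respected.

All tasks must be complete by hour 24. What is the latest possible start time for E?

15

G must finish by hour 24; it takes 5 hours, so it must start by 24 − 5 = hour 19.
F feeds into G (must start by hour 19, minus 1-hour gap → hour 18); so F must finish by hour 18 and therefore start by hour 17.
E must finish in time for F (must start by hour 17); G (must start by hour 19). The tightest is hour 17, so E must start by 17 − 2 = hour 15.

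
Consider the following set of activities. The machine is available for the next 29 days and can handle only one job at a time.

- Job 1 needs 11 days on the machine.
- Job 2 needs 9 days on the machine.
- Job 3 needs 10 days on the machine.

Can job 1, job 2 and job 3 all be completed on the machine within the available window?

No

Running back to back, the jobs need 11 + 9 + 10 = 30 days on the machine.
Since 30 > 29, they cannot all fit.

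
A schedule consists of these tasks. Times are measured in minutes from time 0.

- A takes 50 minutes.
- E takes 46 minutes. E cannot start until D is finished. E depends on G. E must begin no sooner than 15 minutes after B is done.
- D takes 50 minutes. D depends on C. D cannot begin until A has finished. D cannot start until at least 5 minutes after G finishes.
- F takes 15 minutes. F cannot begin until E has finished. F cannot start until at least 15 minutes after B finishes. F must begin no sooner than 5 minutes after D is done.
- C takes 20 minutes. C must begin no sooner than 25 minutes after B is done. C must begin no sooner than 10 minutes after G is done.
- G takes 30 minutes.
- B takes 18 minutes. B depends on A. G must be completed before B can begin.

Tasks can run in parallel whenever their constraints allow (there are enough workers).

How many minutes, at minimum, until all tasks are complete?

224

Nothing blocks G, so it runs from minute 0 to minute 30.
A has no prerequisites, so it starts at minute 0 and finishes at minute 50.
B has to wait for A (finishes minute 50); G (finishes minute 30). The latest of these is minute 50, so B runs minute 50 to 50 + 18 = minute 68.
For C: B (finishes minute 68, plus 25-minute gap → minute 93); G (finishes minute 30, plus 10-minute gap → minute 40). Taking the maximum gives a start of minute 93, and it finishes at 93 + 20 = minute 113.
D cannot start until C (finishes minute 113); A (finishes minute 50); G (finishes minute 30, plus 5-minute gap → minute 35). The controlling bound is minute 113, so D finishes at 113 + 50 = minute 163.
E has to wait for D (finishes minute 163); G (finishes minute 30); B (finishes minute 68, plus 15-minute gap → minute 83). The latest of these is minute 163, so E runs minute 163 to 163 + 46 = minute 209.
F has to wait for E (finishes minute 209); B (finishes minute 68, plus 15-minute gap → minute 83); D (finishes minute 163, plus 5-minute gap → minute 168). The latest of these is minute 209, so F runs minute 209 to 209 + 15 = minute 224.
All tasks are finished once the last one completes. Finish times: A at 50, B at 68, C at 113, D at 163, E at 209, F at 224, G at 30. The latest is minute 224.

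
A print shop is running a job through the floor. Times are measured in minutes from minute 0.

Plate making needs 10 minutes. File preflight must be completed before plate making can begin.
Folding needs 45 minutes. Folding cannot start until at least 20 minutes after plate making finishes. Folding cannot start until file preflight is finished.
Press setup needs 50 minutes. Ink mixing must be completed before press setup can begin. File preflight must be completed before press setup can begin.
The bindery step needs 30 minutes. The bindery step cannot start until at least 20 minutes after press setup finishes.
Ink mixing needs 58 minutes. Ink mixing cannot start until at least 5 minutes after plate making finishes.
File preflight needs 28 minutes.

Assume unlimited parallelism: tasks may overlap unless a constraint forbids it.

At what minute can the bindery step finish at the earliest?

201

File preflight can start immediately at minute 0; it finishes at minute 28.
Plate making cannot begin until file preflight (finishes minute 28). It runs from minute 28 to 28 + 10 = minute 38.
Ink mixing waits on plate making (finishes minute 38, plus 5-minute gap → minute 43), so it starts at minute 43 and finishes at 43 + 58 = minute 101.
Press setup needs all of ink mixing (finishes minute 101); file preflight (finishes minute 28). That puts its earliest start at minute 101; it finishes at 101 + 50 = minute 151.
After press setup (finishes minute 151, plus 20-minute gap → minute 171), the bindery step can start at minute 171 and finishes at minute 201.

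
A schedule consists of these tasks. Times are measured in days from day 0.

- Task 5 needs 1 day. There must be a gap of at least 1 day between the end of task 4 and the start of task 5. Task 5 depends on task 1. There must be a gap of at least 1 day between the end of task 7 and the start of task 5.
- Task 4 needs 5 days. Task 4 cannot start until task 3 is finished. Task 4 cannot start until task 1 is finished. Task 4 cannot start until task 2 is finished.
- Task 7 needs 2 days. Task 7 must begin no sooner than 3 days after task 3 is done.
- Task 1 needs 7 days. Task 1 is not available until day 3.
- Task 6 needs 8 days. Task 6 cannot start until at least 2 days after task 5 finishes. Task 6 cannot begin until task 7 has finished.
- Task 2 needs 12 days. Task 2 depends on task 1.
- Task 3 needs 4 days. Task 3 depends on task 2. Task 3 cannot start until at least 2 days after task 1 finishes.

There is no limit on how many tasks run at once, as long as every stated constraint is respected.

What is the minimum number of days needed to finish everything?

After its own release at day 3, task 1 can start at day 3 and finishes at day 10.
After task 1 (finishes day 10), task 2 can start at day 10 and finishes at day 22.
For task 3: task 2 (finishes day 22); task 1 (finishes day 10, plus 2-day gap → day 12). Taking the maximum gives a start of day 22, and it finishes at 22 + 4 = day 26.
After task 3 (finishes day 26, plus 3-day gap → day 29), task 7 can start at day 29 and finishes at day 31.
For task 4: task 3 (finishes day 26); task 1 (finishes day 10); task 2 (finishes day 22). Taking the maximum gives a start of day 26, and it finishes at 26 + 5 = day 31.
Task 5 cannot start until task 4 (finishes day 31, plus 1-day gap → day 32); task 1 (finishes day 10); task 7 (finishes day 31, plus 1-day gap → day 32). The controlling bound is day 32, so task 5 finishes at 32 + 1 = day 33.
Task 6 needs all of task 5 (finishes day 33, plus 2-day gap → day 35); task 7 (finishes day 31). That puts its earliest start at day 35; it finishes at 35 + 8 = day 43.
All tasks are finished once the last one completes. Finish times: Task 1 at 10, Task 2 at 22, Task 3 at 26, Task 4 at 31, Task 5 at 33, Task 6 at 43, Task 7 at 31. The latest is day 43.

43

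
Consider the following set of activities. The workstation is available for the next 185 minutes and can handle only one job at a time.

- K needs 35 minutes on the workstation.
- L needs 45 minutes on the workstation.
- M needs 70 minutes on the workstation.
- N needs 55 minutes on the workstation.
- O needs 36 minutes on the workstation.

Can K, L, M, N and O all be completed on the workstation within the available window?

No

Running back to back, the jobs need 35 + 45 + 70 + 55 + 36 = 241 minutes on the workstation.
Since 241 > 185, they cannot all fit.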